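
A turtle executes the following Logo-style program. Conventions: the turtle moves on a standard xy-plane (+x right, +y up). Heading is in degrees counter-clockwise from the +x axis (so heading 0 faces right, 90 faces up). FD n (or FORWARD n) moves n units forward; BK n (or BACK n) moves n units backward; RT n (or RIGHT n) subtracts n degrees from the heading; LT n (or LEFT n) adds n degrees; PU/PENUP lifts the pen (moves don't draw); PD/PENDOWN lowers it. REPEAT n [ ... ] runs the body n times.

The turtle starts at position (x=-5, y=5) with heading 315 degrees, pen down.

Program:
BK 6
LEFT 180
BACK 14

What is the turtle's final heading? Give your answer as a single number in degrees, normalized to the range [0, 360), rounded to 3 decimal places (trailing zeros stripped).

Answer: 135

Derivation:
Executing turtle program step by step:
Start: pos=(-5,5), heading=315, pen down
BK 6: (-5,5) -> (-9.243,9.243) [heading=315, draw]
LT 180: heading 315 -> 135
BK 14: (-9.243,9.243) -> (0.657,-0.657) [heading=135, draw]
Final: pos=(0.657,-0.657), heading=135, 2 segment(s) drawn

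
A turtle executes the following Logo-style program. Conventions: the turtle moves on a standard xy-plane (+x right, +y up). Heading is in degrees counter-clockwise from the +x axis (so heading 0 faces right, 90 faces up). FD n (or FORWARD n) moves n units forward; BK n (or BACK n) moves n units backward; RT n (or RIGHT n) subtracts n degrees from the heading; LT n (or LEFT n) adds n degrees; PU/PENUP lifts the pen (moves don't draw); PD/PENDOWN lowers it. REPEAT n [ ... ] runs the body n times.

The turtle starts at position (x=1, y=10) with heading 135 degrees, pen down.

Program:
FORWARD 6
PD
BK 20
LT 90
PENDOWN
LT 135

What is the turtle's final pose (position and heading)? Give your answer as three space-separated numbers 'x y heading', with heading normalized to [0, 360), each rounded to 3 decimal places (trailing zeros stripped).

Executing turtle program step by step:
Start: pos=(1,10), heading=135, pen down
FD 6: (1,10) -> (-3.243,14.243) [heading=135, draw]
PD: pen down
BK 20: (-3.243,14.243) -> (10.899,0.101) [heading=135, draw]
LT 90: heading 135 -> 225
PD: pen down
LT 135: heading 225 -> 0
Final: pos=(10.899,0.101), heading=0, 2 segment(s) drawn

Answer: 10.899 0.101 0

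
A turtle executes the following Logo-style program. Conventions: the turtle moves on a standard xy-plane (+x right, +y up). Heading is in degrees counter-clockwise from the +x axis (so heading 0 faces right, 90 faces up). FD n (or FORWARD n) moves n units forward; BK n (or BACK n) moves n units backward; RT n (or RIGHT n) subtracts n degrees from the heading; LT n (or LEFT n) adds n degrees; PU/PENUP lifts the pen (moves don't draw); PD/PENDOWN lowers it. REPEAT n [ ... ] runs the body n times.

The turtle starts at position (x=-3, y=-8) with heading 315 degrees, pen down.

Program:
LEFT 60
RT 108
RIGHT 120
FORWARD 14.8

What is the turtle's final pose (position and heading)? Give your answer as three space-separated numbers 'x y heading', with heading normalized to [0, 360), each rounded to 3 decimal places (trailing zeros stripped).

Answer: -15.412 0.061 147

Derivation:
Executing turtle program step by step:
Start: pos=(-3,-8), heading=315, pen down
LT 60: heading 315 -> 15
RT 108: heading 15 -> 267
RT 120: heading 267 -> 147
FD 14.8: (-3,-8) -> (-15.412,0.061) [heading=147, draw]
Final: pos=(-15.412,0.061), heading=147, 1 segment(s) drawn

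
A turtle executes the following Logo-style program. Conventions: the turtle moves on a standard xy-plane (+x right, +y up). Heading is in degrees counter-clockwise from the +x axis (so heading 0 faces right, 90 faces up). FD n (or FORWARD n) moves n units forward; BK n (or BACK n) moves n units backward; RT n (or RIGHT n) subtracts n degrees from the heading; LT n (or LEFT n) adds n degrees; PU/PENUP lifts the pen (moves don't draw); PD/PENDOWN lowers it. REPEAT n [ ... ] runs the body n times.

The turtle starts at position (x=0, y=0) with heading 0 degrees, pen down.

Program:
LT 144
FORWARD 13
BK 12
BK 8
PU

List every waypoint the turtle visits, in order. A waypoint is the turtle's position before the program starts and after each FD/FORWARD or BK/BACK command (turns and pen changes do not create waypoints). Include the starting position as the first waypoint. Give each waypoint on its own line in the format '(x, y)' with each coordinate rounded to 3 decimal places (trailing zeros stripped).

Executing turtle program step by step:
Start: pos=(0,0), heading=0, pen down
LT 144: heading 0 -> 144
FD 13: (0,0) -> (-10.517,7.641) [heading=144, draw]
BK 12: (-10.517,7.641) -> (-0.809,0.588) [heading=144, draw]
BK 8: (-0.809,0.588) -> (5.663,-4.114) [heading=144, draw]
PU: pen up
Final: pos=(5.663,-4.114), heading=144, 3 segment(s) drawn
Waypoints (4 total):
(0, 0)
(-10.517, 7.641)
(-0.809, 0.588)
(5.663, -4.114)

Answer: (0, 0)
(-10.517, 7.641)
(-0.809, 0.588)
(5.663, -4.114)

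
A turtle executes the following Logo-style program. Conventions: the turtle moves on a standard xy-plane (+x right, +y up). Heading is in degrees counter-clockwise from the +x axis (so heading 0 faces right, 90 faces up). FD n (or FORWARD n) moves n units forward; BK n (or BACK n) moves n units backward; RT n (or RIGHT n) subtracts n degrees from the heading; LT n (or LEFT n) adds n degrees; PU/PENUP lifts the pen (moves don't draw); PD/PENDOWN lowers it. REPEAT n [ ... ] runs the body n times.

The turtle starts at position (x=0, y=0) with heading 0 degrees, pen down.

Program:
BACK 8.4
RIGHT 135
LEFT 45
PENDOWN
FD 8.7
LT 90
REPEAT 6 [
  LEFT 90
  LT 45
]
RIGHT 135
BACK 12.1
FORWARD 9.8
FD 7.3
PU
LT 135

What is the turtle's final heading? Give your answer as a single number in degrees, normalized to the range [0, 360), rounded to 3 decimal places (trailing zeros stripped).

Executing turtle program step by step:
Start: pos=(0,0), heading=0, pen down
BK 8.4: (0,0) -> (-8.4,0) [heading=0, draw]
RT 135: heading 0 -> 225
LT 45: heading 225 -> 270
PD: pen down
FD 8.7: (-8.4,0) -> (-8.4,-8.7) [heading=270, draw]
LT 90: heading 270 -> 0
REPEAT 6 [
  -- iteration 1/6 --
  LT 90: heading 0 -> 90
  LT 45: heading 90 -> 135
  -- iteration 2/6 --
  LT 90: heading 135 -> 225
  LT 45: heading 225 -> 270
  -- iteration 3/6 --
  LT 90: heading 270 -> 0
  LT 45: heading 0 -> 45
  -- iteration 4/6 --
  LT 90: heading 45 -> 135
  LT 45: heading 135 -> 180
  -- iteration 5/6 --
  LT 90: heading 180 -> 270
  LT 45: heading 270 -> 315
  -- iteration 6/6 --
  LT 90: heading 315 -> 45
  LT 45: heading 45 -> 90
]
RT 135: heading 90 -> 315
BK 12.1: (-8.4,-8.7) -> (-16.956,-0.144) [heading=315, draw]
FD 9.8: (-16.956,-0.144) -> (-10.026,-7.074) [heading=315, draw]
FD 7.3: (-10.026,-7.074) -> (-4.864,-12.236) [heading=315, draw]
PU: pen up
LT 135: heading 315 -> 90
Final: pos=(-4.864,-12.236), heading=90, 5 segment(s) drawn

Answer: 90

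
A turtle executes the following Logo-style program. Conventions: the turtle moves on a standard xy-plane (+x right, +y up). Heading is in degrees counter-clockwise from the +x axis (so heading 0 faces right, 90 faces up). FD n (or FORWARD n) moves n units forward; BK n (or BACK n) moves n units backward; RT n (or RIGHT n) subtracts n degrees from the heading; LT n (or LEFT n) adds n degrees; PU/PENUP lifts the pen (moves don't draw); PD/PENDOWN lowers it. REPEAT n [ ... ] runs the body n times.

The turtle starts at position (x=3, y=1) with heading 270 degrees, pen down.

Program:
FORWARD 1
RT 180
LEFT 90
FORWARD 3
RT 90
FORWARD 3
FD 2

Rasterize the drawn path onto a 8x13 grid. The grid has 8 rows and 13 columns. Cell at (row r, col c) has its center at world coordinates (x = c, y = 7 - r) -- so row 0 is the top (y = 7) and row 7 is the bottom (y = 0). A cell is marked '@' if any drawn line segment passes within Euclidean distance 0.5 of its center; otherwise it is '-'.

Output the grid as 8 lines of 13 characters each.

Answer: -------------
-------------
@------------
@------------
@------------
@------------
@--@---------
@@@@---------

Derivation:
Segment 0: (3,1) -> (3,0)
Segment 1: (3,0) -> (0,0)
Segment 2: (0,0) -> (0,3)
Segment 3: (0,3) -> (0,5)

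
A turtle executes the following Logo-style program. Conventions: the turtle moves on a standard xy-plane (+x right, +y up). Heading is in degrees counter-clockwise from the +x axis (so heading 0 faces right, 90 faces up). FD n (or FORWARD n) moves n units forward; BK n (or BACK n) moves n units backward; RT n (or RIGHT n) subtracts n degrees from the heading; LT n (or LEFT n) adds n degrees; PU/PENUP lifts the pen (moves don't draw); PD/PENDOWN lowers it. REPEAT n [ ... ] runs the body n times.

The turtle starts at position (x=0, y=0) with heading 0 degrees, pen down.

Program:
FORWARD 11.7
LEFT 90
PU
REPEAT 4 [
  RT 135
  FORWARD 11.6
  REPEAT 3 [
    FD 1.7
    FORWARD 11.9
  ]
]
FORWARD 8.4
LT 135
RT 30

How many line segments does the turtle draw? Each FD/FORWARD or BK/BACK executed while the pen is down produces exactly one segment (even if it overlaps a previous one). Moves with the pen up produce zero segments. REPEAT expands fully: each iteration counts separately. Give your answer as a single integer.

Answer: 1

Derivation:
Executing turtle program step by step:
Start: pos=(0,0), heading=0, pen down
FD 11.7: (0,0) -> (11.7,0) [heading=0, draw]
LT 90: heading 0 -> 90
PU: pen up
REPEAT 4 [
  -- iteration 1/4 --
  RT 135: heading 90 -> 315
  FD 11.6: (11.7,0) -> (19.902,-8.202) [heading=315, move]
  REPEAT 3 [
    -- iteration 1/3 --
    FD 1.7: (19.902,-8.202) -> (21.105,-9.405) [heading=315, move]
    FD 11.9: (21.105,-9.405) -> (29.519,-17.819) [heading=315, move]
    -- iteration 2/3 --
    FD 1.7: (29.519,-17.819) -> (30.721,-19.021) [heading=315, move]
    FD 11.9: (30.721,-19.021) -> (39.136,-27.436) [heading=315, move]
    -- iteration 3/3 --
    FD 1.7: (39.136,-27.436) -> (40.338,-28.638) [heading=315, move]
    FD 11.9: (40.338,-28.638) -> (48.752,-37.052) [heading=315, move]
  ]
  -- iteration 2/4 --
  RT 135: heading 315 -> 180
  FD 11.6: (48.752,-37.052) -> (37.152,-37.052) [heading=180, move]
  REPEAT 3 [
    -- iteration 1/3 --
    FD 1.7: (37.152,-37.052) -> (35.452,-37.052) [heading=180, move]
    FD 11.9: (35.452,-37.052) -> (23.552,-37.052) [heading=180, move]
    -- iteration 2/3 --
    FD 1.7: (23.552,-37.052) -> (21.852,-37.052) [heading=180, move]
    FD 11.9: (21.852,-37.052) -> (9.952,-37.052) [heading=180, move]
    -- iteration 3/3 --
    FD 1.7: (9.952,-37.052) -> (8.252,-37.052) [heading=180, move]
    FD 11.9: (8.252,-37.052) -> (-3.648,-37.052) [heading=180, move]
  ]
  -- iteration 3/4 --
  RT 135: heading 180 -> 45
  FD 11.6: (-3.648,-37.052) -> (4.555,-28.85) [heading=45, move]
  REPEAT 3 [
    -- iteration 1/3 --
    FD 1.7: (4.555,-28.85) -> (5.757,-27.648) [heading=45, move]
    FD 11.9: (5.757,-27.648) -> (14.171,-19.233) [heading=45, move]
    -- iteration 2/3 --
    FD 1.7: (14.171,-19.233) -> (15.374,-18.031) [heading=45, move]
    FD 11.9: (15.374,-18.031) -> (23.788,-9.617) [heading=45, move]
    -- iteration 3/3 --
    FD 1.7: (23.788,-9.617) -> (24.99,-8.415) [heading=45, move]
    FD 11.9: (24.99,-8.415) -> (33.405,0) [heading=45, move]
  ]
  -- iteration 4/4 --
  RT 135: heading 45 -> 270
  FD 11.6: (33.405,0) -> (33.405,-11.6) [heading=270, move]
  REPEAT 3 [
    -- iteration 1/3 --
    FD 1.7: (33.405,-11.6) -> (33.405,-13.3) [heading=270, move]
    FD 11.9: (33.405,-13.3) -> (33.405,-25.2) [heading=270, move]
    -- iteration 2/3 --
    FD 1.7: (33.405,-25.2) -> (33.405,-26.9) [heading=270, move]
    FD 11.9: (33.405,-26.9) -> (33.405,-38.8) [heading=270, move]
    -- iteration 3/3 --
    FD 1.7: (33.405,-38.8) -> (33.405,-40.5) [heading=270, move]
    FD 11.9: (33.405,-40.5) -> (33.405,-52.4) [heading=270, move]
  ]
]
FD 8.4: (33.405,-52.4) -> (33.405,-60.8) [heading=270, move]
LT 135: heading 270 -> 45
RT 30: heading 45 -> 15
Final: pos=(33.405,-60.8), heading=15, 1 segment(s) drawn
Segments drawn: 1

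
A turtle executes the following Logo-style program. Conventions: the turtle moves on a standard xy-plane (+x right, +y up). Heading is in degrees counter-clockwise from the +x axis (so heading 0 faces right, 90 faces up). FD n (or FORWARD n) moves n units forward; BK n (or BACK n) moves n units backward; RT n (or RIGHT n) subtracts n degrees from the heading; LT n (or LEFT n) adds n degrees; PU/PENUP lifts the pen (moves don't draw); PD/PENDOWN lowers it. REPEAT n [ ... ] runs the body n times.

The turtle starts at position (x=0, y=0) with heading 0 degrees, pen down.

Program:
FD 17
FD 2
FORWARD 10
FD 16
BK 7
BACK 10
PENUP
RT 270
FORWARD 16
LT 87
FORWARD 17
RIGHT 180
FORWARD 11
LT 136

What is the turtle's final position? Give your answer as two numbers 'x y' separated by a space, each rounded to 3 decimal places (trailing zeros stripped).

Answer: 22.008 16.314

Derivation:
Executing turtle program step by step:
Start: pos=(0,0), heading=0, pen down
FD 17: (0,0) -> (17,0) [heading=0, draw]
FD 2: (17,0) -> (19,0) [heading=0, draw]
FD 10: (19,0) -> (29,0) [heading=0, draw]
FD 16: (29,0) -> (45,0) [heading=0, draw]
BK 7: (45,0) -> (38,0) [heading=0, draw]
BK 10: (38,0) -> (28,0) [heading=0, draw]
PU: pen up
RT 270: heading 0 -> 90
FD 16: (28,0) -> (28,16) [heading=90, move]
LT 87: heading 90 -> 177
FD 17: (28,16) -> (11.023,16.89) [heading=177, move]
RT 180: heading 177 -> 357
FD 11: (11.023,16.89) -> (22.008,16.314) [heading=357, move]
LT 136: heading 357 -> 133
Final: pos=(22.008,16.314), heading=133, 6 segment(s) drawn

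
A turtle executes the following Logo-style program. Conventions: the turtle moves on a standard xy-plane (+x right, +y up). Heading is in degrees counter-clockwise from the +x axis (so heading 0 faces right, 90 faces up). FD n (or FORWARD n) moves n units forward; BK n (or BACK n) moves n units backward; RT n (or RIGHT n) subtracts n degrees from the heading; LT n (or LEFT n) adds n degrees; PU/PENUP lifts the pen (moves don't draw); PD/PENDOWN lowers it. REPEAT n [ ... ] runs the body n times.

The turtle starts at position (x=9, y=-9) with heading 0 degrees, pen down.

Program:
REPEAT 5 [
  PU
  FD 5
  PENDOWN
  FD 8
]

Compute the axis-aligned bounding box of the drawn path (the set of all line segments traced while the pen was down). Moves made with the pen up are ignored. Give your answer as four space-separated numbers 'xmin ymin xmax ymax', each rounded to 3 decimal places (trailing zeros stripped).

Executing turtle program step by step:
Start: pos=(9,-9), heading=0, pen down
REPEAT 5 [
  -- iteration 1/5 --
  PU: pen up
  FD 5: (9,-9) -> (14,-9) [heading=0, move]
  PD: pen down
  FD 8: (14,-9) -> (22,-9) [heading=0, draw]
  -- iteration 2/5 --
  PU: pen up
  FD 5: (22,-9) -> (27,-9) [heading=0, move]
  PD: pen down
  FD 8: (27,-9) -> (35,-9) [heading=0, draw]
  -- iteration 3/5 --
  PU: pen up
  FD 5: (35,-9) -> (40,-9) [heading=0, move]
  PD: pen down
  FD 8: (40,-9) -> (48,-9) [heading=0, draw]
  -- iteration 4/5 --
  PU: pen up
  FD 5: (48,-9) -> (53,-9) [heading=0, move]
  PD: pen down
  FD 8: (53,-9) -> (61,-9) [heading=0, draw]
  -- iteration 5/5 --
  PU: pen up
  FD 5: (61,-9) -> (66,-9) [heading=0, move]
  PD: pen down
  FD 8: (66,-9) -> (74,-9) [heading=0, draw]
]
Final: pos=(74,-9), heading=0, 5 segment(s) drawn

Segment endpoints: x in {14, 22, 27, 35, 40, 48, 53, 61, 66, 74}, y in {-9}
xmin=14, ymin=-9, xmax=74, ymax=-9

Answer: 14 -9 74 -9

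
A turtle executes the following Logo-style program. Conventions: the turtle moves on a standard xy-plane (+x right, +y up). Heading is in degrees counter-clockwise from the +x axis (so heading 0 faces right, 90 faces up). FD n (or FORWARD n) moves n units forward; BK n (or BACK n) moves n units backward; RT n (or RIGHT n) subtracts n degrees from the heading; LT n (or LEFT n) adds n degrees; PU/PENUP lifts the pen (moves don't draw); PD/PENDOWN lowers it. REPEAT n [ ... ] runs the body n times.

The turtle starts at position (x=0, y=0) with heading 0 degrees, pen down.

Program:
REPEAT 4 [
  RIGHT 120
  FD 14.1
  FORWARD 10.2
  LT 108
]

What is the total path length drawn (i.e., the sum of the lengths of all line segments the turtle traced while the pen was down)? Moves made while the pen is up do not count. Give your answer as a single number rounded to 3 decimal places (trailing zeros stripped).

Answer: 97.2

Derivation:
Executing turtle program step by step:
Start: pos=(0,0), heading=0, pen down
REPEAT 4 [
  -- iteration 1/4 --
  RT 120: heading 0 -> 240
  FD 14.1: (0,0) -> (-7.05,-12.211) [heading=240, draw]
  FD 10.2: (-7.05,-12.211) -> (-12.15,-21.044) [heading=240, draw]
  LT 108: heading 240 -> 348
  -- iteration 2/4 --
  RT 120: heading 348 -> 228
  FD 14.1: (-12.15,-21.044) -> (-21.585,-31.523) [heading=228, draw]
  FD 10.2: (-21.585,-31.523) -> (-28.41,-39.103) [heading=228, draw]
  LT 108: heading 228 -> 336
  -- iteration 3/4 --
  RT 120: heading 336 -> 216
  FD 14.1: (-28.41,-39.103) -> (-39.817,-47.391) [heading=216, draw]
  FD 10.2: (-39.817,-47.391) -> (-48.069,-53.386) [heading=216, draw]
  LT 108: heading 216 -> 324
  -- iteration 4/4 --
  RT 120: heading 324 -> 204
  FD 14.1: (-48.069,-53.386) -> (-60.95,-59.121) [heading=204, draw]
  FD 10.2: (-60.95,-59.121) -> (-70.268,-63.27) [heading=204, draw]
  LT 108: heading 204 -> 312
]
Final: pos=(-70.268,-63.27), heading=312, 8 segment(s) drawn

Segment lengths:
  seg 1: (0,0) -> (-7.05,-12.211), length = 14.1
  seg 2: (-7.05,-12.211) -> (-12.15,-21.044), length = 10.2
  seg 3: (-12.15,-21.044) -> (-21.585,-31.523), length = 14.1
  seg 4: (-21.585,-31.523) -> (-28.41,-39.103), length = 10.2
  seg 5: (-28.41,-39.103) -> (-39.817,-47.391), length = 14.1
  seg 6: (-39.817,-47.391) -> (-48.069,-53.386), length = 10.2
  seg 7: (-48.069,-53.386) -> (-60.95,-59.121), length = 14.1
  seg 8: (-60.95,-59.121) -> (-70.268,-63.27), length = 10.2
Total = 97.2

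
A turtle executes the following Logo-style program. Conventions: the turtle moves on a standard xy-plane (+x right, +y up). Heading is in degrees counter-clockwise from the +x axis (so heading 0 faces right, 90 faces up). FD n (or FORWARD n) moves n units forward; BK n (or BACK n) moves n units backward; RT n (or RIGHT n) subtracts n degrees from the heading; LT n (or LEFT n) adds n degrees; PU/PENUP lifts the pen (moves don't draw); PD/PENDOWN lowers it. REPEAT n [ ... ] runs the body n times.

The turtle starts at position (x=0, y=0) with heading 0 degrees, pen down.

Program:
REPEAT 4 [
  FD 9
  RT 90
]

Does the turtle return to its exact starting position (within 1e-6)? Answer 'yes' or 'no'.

Answer: yes

Derivation:
Executing turtle program step by step:
Start: pos=(0,0), heading=0, pen down
REPEAT 4 [
  -- iteration 1/4 --
  FD 9: (0,0) -> (9,0) [heading=0, draw]
  RT 90: heading 0 -> 270
  -- iteration 2/4 --
  FD 9: (9,0) -> (9,-9) [heading=270, draw]
  RT 90: heading 270 -> 180
  -- iteration 3/4 --
  FD 9: (9,-9) -> (0,-9) [heading=180, draw]
  RT 90: heading 180 -> 90
  -- iteration 4/4 --
  FD 9: (0,-9) -> (0,0) [heading=90, draw]
  RT 90: heading 90 -> 0
]
Final: pos=(0,0), heading=0, 4 segment(s) drawn

Start position: (0, 0)
Final position: (0, 0)
Distance = 0; < 1e-6 -> CLOSED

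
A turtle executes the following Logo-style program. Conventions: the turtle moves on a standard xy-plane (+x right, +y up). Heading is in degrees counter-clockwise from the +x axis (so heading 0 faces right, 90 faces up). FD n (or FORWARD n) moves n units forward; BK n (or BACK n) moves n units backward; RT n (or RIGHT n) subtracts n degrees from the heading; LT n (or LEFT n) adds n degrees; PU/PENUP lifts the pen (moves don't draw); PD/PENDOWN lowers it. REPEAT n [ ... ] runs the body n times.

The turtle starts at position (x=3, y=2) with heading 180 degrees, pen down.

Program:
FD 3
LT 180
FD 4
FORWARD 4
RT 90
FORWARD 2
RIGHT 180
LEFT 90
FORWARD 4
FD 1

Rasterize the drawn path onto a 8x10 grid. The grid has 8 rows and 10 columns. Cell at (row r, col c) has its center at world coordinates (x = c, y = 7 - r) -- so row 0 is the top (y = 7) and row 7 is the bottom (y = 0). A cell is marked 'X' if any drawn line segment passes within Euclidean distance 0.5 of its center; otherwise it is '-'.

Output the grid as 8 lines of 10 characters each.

Answer: ----------
----------
----------
----------
----------
XXXXXXXXX-
--------X-
---XXXXXX-

Derivation:
Segment 0: (3,2) -> (0,2)
Segment 1: (0,2) -> (4,2)
Segment 2: (4,2) -> (8,2)
Segment 3: (8,2) -> (8,-0)
Segment 4: (8,-0) -> (4,-0)
Segment 5: (4,-0) -> (3,-0)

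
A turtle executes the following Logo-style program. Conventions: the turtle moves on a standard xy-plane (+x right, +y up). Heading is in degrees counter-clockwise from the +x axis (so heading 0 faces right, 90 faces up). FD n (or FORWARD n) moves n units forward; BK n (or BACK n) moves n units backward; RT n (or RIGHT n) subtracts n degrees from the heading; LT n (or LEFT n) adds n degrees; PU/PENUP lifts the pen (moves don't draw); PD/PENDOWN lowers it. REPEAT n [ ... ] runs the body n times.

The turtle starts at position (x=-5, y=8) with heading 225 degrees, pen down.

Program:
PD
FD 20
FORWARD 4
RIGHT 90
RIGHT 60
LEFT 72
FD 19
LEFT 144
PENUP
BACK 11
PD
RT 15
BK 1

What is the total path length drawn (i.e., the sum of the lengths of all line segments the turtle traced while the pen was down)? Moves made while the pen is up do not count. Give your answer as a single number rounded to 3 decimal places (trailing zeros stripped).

Executing turtle program step by step:
Start: pos=(-5,8), heading=225, pen down
PD: pen down
FD 20: (-5,8) -> (-19.142,-6.142) [heading=225, draw]
FD 4: (-19.142,-6.142) -> (-21.971,-8.971) [heading=225, draw]
RT 90: heading 225 -> 135
RT 60: heading 135 -> 75
LT 72: heading 75 -> 147
FD 19: (-21.971,-8.971) -> (-37.905,1.378) [heading=147, draw]
LT 144: heading 147 -> 291
PU: pen up
BK 11: (-37.905,1.378) -> (-41.847,11.647) [heading=291, move]
PD: pen down
RT 15: heading 291 -> 276
BK 1: (-41.847,11.647) -> (-41.952,12.641) [heading=276, draw]
Final: pos=(-41.952,12.641), heading=276, 4 segment(s) drawn

Segment lengths:
  seg 1: (-5,8) -> (-19.142,-6.142), length = 20
  seg 2: (-19.142,-6.142) -> (-21.971,-8.971), length = 4
  seg 3: (-21.971,-8.971) -> (-37.905,1.378), length = 19
  seg 4: (-41.847,11.647) -> (-41.952,12.641), length = 1
Total = 44

Answer: 44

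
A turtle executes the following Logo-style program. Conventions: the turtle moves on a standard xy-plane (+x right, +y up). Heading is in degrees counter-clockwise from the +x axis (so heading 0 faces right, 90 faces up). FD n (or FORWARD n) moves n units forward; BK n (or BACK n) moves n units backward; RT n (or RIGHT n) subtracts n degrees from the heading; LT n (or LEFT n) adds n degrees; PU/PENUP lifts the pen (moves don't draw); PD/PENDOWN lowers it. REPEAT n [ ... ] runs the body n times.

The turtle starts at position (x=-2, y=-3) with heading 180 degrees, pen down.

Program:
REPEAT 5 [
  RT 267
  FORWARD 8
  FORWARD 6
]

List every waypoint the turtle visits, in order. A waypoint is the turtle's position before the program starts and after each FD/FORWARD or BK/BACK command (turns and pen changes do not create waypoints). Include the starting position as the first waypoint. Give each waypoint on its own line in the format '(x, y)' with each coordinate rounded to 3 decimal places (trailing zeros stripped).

Executing turtle program step by step:
Start: pos=(-2,-3), heading=180, pen down
REPEAT 5 [
  -- iteration 1/5 --
  RT 267: heading 180 -> 273
  FD 8: (-2,-3) -> (-1.581,-10.989) [heading=273, draw]
  FD 6: (-1.581,-10.989) -> (-1.267,-16.981) [heading=273, draw]
  -- iteration 2/5 --
  RT 267: heading 273 -> 6
  FD 8: (-1.267,-16.981) -> (6.689,-16.145) [heading=6, draw]
  FD 6: (6.689,-16.145) -> (12.656,-15.517) [heading=6, draw]
  -- iteration 3/5 --
  RT 267: heading 6 -> 99
  FD 8: (12.656,-15.517) -> (11.405,-7.616) [heading=99, draw]
  FD 6: (11.405,-7.616) -> (10.466,-1.69) [heading=99, draw]
  -- iteration 4/5 --
  RT 267: heading 99 -> 192
  FD 8: (10.466,-1.69) -> (2.641,-3.353) [heading=192, draw]
  FD 6: (2.641,-3.353) -> (-3.228,-4.601) [heading=192, draw]
  -- iteration 5/5 --
  RT 267: heading 192 -> 285
  FD 8: (-3.228,-4.601) -> (-1.158,-12.328) [heading=285, draw]
  FD 6: (-1.158,-12.328) -> (0.395,-18.124) [heading=285, draw]
]
Final: pos=(0.395,-18.124), heading=285, 10 segment(s) drawn
Waypoints (11 total):
(-2, -3)
(-1.581, -10.989)
(-1.267, -16.981)
(6.689, -16.145)
(12.656, -15.517)
(11.405, -7.616)
(10.466, -1.69)
(2.641, -3.353)
(-3.228, -4.601)
(-1.158, -12.328)
(0.395, -18.124)

Answer: (-2, -3)
(-1.581, -10.989)
(-1.267, -16.981)
(6.689, -16.145)
(12.656, -15.517)
(11.405, -7.616)
(10.466, -1.69)
(2.641, -3.353)
(-3.228, -4.601)
(-1.158, -12.328)
(0.395, -18.124)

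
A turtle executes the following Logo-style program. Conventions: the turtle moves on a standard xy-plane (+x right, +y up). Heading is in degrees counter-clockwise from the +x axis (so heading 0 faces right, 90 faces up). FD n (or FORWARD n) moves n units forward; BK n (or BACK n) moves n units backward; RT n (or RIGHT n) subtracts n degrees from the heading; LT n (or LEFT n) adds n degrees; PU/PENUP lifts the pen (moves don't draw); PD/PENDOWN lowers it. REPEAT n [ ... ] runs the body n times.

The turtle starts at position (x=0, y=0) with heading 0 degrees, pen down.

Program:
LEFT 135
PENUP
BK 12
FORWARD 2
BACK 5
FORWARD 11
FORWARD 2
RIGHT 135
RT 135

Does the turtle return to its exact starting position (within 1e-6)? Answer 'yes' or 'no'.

Executing turtle program step by step:
Start: pos=(0,0), heading=0, pen down
LT 135: heading 0 -> 135
PU: pen up
BK 12: (0,0) -> (8.485,-8.485) [heading=135, move]
FD 2: (8.485,-8.485) -> (7.071,-7.071) [heading=135, move]
BK 5: (7.071,-7.071) -> (10.607,-10.607) [heading=135, move]
FD 11: (10.607,-10.607) -> (2.828,-2.828) [heading=135, move]
FD 2: (2.828,-2.828) -> (1.414,-1.414) [heading=135, move]
RT 135: heading 135 -> 0
RT 135: heading 0 -> 225
Final: pos=(1.414,-1.414), heading=225, 0 segment(s) drawn

Start position: (0, 0)
Final position: (1.414, -1.414)
Distance = 2; >= 1e-6 -> NOT closed

Answer: no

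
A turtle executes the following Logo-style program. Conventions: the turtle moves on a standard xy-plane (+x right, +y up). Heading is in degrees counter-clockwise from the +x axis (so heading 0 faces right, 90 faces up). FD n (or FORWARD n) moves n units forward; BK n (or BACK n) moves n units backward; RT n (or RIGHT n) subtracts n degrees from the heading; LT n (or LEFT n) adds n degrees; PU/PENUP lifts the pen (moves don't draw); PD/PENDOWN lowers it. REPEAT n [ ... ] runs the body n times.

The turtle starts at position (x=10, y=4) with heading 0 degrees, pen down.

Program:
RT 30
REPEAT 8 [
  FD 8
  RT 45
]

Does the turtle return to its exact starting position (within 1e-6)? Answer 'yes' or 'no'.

Executing turtle program step by step:
Start: pos=(10,4), heading=0, pen down
RT 30: heading 0 -> 330
REPEAT 8 [
  -- iteration 1/8 --
  FD 8: (10,4) -> (16.928,0) [heading=330, draw]
  RT 45: heading 330 -> 285
  -- iteration 2/8 --
  FD 8: (16.928,0) -> (18.999,-7.727) [heading=285, draw]
  RT 45: heading 285 -> 240
  -- iteration 3/8 --
  FD 8: (18.999,-7.727) -> (14.999,-14.656) [heading=240, draw]
  RT 45: heading 240 -> 195
  -- iteration 4/8 --
  FD 8: (14.999,-14.656) -> (7.271,-16.726) [heading=195, draw]
  RT 45: heading 195 -> 150
  -- iteration 5/8 --
  FD 8: (7.271,-16.726) -> (0.343,-12.726) [heading=150, draw]
  RT 45: heading 150 -> 105
  -- iteration 6/8 --
  FD 8: (0.343,-12.726) -> (-1.727,-4.999) [heading=105, draw]
  RT 45: heading 105 -> 60
  -- iteration 7/8 --
  FD 8: (-1.727,-4.999) -> (2.273,1.929) [heading=60, draw]
  RT 45: heading 60 -> 15
  -- iteration 8/8 --
  FD 8: (2.273,1.929) -> (10,4) [heading=15, draw]
  RT 45: heading 15 -> 330
]
Final: pos=(10,4), heading=330, 8 segment(s) drawn

Start position: (10, 4)
Final position: (10, 4)
Distance = 0; < 1e-6 -> CLOSED

Answer: yes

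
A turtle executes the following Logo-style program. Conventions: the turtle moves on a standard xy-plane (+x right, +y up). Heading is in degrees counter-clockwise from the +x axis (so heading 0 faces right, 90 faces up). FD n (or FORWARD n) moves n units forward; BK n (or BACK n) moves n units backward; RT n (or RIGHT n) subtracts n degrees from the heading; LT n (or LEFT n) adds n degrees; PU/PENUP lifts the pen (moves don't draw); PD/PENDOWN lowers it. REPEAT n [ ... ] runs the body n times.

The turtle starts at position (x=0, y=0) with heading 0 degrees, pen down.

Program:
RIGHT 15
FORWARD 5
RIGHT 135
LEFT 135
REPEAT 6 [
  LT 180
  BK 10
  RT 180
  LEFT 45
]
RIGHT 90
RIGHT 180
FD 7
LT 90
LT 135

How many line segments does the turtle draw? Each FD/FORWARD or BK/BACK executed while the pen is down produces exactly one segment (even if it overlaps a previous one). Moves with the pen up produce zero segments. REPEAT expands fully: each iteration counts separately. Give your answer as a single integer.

Answer: 8

Derivation:
Executing turtle program step by step:
Start: pos=(0,0), heading=0, pen down
RT 15: heading 0 -> 345
FD 5: (0,0) -> (4.83,-1.294) [heading=345, draw]
RT 135: heading 345 -> 210
LT 135: heading 210 -> 345
REPEAT 6 [
  -- iteration 1/6 --
  LT 180: heading 345 -> 165
  BK 10: (4.83,-1.294) -> (14.489,-3.882) [heading=165, draw]
  RT 180: heading 165 -> 345
  LT 45: heading 345 -> 30
  -- iteration 2/6 --
  LT 180: heading 30 -> 210
  BK 10: (14.489,-3.882) -> (23.149,1.118) [heading=210, draw]
  RT 180: heading 210 -> 30
  LT 45: heading 30 -> 75
  -- iteration 3/6 --
  LT 180: heading 75 -> 255
  BK 10: (23.149,1.118) -> (25.737,10.777) [heading=255, draw]
  RT 180: heading 255 -> 75
  LT 45: heading 75 -> 120
  -- iteration 4/6 --
  LT 180: heading 120 -> 300
  BK 10: (25.737,10.777) -> (20.737,19.437) [heading=300, draw]
  RT 180: heading 300 -> 120
  LT 45: heading 120 -> 165
  -- iteration 5/6 --
  LT 180: heading 165 -> 345
  BK 10: (20.737,19.437) -> (11.078,22.025) [heading=345, draw]
  RT 180: heading 345 -> 165
  LT 45: heading 165 -> 210
  -- iteration 6/6 --
  LT 180: heading 210 -> 30
  BK 10: (11.078,22.025) -> (2.418,17.025) [heading=30, draw]
  RT 180: heading 30 -> 210
  LT 45: heading 210 -> 255
]
RT 90: heading 255 -> 165
RT 180: heading 165 -> 345
FD 7: (2.418,17.025) -> (9.179,15.214) [heading=345, draw]
LT 90: heading 345 -> 75
LT 135: heading 75 -> 210
Final: pos=(9.179,15.214), heading=210, 8 segment(s) drawn
Segments drawn: 8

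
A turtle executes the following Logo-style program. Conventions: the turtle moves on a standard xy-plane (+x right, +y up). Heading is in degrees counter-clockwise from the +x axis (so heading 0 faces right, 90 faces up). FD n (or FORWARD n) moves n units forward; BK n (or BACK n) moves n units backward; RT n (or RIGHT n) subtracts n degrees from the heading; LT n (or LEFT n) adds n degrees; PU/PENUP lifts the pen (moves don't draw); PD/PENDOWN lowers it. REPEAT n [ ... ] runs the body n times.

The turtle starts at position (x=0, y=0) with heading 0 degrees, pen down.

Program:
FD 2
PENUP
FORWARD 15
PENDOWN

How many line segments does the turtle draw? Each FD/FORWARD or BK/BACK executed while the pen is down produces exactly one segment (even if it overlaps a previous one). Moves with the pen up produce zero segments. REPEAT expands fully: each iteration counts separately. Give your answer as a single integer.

Answer: 1

Derivation:
Executing turtle program step by step:
Start: pos=(0,0), heading=0, pen down
FD 2: (0,0) -> (2,0) [heading=0, draw]
PU: pen up
FD 15: (2,0) -> (17,0) [heading=0, move]
PD: pen down
Final: pos=(17,0), heading=0, 1 segment(s) drawn
Segments drawn: 1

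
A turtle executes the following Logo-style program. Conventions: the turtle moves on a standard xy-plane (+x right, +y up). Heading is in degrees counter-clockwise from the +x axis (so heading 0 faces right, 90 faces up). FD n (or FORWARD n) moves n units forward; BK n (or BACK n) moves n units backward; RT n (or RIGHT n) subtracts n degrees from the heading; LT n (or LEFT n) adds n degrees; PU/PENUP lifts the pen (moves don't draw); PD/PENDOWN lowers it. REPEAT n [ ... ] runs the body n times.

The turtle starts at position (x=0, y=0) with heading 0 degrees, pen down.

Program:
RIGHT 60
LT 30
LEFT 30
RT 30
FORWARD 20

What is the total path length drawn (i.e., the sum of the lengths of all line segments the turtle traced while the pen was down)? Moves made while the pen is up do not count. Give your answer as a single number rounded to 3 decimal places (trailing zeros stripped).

Answer: 20

Derivation:
Executing turtle program step by step:
Start: pos=(0,0), heading=0, pen down
RT 60: heading 0 -> 300
LT 30: heading 300 -> 330
LT 30: heading 330 -> 0
RT 30: heading 0 -> 330
FD 20: (0,0) -> (17.321,-10) [heading=330, draw]
Final: pos=(17.321,-10), heading=330, 1 segment(s) drawn

Segment lengths:
  seg 1: (0,0) -> (17.321,-10), length = 20
Total = 20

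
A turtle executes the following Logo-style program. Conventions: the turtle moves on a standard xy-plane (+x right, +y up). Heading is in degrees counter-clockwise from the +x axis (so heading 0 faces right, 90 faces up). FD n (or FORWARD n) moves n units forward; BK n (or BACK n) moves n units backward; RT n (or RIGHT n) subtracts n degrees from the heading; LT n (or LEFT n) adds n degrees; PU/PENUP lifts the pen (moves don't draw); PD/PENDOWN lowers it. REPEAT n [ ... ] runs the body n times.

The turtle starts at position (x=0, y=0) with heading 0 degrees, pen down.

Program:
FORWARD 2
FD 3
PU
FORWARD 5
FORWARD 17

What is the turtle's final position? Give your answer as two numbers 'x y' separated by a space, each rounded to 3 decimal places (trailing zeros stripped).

Answer: 27 0

Derivation:
Executing turtle program step by step:
Start: pos=(0,0), heading=0, pen down
FD 2: (0,0) -> (2,0) [heading=0, draw]
FD 3: (2,0) -> (5,0) [heading=0, draw]
PU: pen up
FD 5: (5,0) -> (10,0) [heading=0, move]
FD 17: (10,0) -> (27,0) [heading=0, move]
Final: pos=(27,0), heading=0, 2 segment(s) drawn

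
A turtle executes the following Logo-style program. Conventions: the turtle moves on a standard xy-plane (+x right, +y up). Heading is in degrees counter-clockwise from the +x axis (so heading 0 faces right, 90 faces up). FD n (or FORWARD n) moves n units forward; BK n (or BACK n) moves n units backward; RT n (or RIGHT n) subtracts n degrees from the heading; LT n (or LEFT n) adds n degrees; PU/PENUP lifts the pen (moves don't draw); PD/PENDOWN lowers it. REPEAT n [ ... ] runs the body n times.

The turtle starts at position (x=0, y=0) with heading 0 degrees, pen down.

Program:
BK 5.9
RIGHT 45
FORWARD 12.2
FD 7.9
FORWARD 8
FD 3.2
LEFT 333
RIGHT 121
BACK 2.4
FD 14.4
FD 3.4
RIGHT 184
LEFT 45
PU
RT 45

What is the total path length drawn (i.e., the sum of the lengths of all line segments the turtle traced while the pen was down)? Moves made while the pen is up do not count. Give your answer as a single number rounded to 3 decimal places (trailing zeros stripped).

Answer: 57.4

Derivation:
Executing turtle program step by step:
Start: pos=(0,0), heading=0, pen down
BK 5.9: (0,0) -> (-5.9,0) [heading=0, draw]
RT 45: heading 0 -> 315
FD 12.2: (-5.9,0) -> (2.727,-8.627) [heading=315, draw]
FD 7.9: (2.727,-8.627) -> (8.313,-14.213) [heading=315, draw]
FD 8: (8.313,-14.213) -> (13.97,-19.87) [heading=315, draw]
FD 3.2: (13.97,-19.87) -> (16.232,-22.132) [heading=315, draw]
LT 333: heading 315 -> 288
RT 121: heading 288 -> 167
BK 2.4: (16.232,-22.132) -> (18.571,-22.672) [heading=167, draw]
FD 14.4: (18.571,-22.672) -> (4.54,-19.433) [heading=167, draw]
FD 3.4: (4.54,-19.433) -> (1.227,-18.668) [heading=167, draw]
RT 184: heading 167 -> 343
LT 45: heading 343 -> 28
PU: pen up
RT 45: heading 28 -> 343
Final: pos=(1.227,-18.668), heading=343, 8 segment(s) drawn

Segment lengths:
  seg 1: (0,0) -> (-5.9,0), length = 5.9
  seg 2: (-5.9,0) -> (2.727,-8.627), length = 12.2
  seg 3: (2.727,-8.627) -> (8.313,-14.213), length = 7.9
  seg 4: (8.313,-14.213) -> (13.97,-19.87), length = 8
  seg 5: (13.97,-19.87) -> (16.232,-22.132), length = 3.2
  seg 6: (16.232,-22.132) -> (18.571,-22.672), length = 2.4
  seg 7: (18.571,-22.672) -> (4.54,-19.433), length = 14.4
  seg 8: (4.54,-19.433) -> (1.227,-18.668), length = 3.4
Total = 57.4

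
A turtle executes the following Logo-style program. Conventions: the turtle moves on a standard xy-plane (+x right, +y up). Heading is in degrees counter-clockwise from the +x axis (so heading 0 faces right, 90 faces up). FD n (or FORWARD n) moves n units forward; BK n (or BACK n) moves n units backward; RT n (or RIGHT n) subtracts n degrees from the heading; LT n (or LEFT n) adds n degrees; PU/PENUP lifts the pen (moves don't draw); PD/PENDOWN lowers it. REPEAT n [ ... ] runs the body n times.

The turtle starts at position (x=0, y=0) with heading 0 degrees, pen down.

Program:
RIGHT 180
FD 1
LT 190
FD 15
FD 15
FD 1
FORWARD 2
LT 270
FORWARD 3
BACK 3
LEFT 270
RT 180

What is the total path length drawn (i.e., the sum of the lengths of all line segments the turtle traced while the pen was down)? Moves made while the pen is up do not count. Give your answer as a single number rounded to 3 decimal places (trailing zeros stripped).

Answer: 40

Derivation:
Executing turtle program step by step:
Start: pos=(0,0), heading=0, pen down
RT 180: heading 0 -> 180
FD 1: (0,0) -> (-1,0) [heading=180, draw]
LT 190: heading 180 -> 10
FD 15: (-1,0) -> (13.772,2.605) [heading=10, draw]
FD 15: (13.772,2.605) -> (28.544,5.209) [heading=10, draw]
FD 1: (28.544,5.209) -> (29.529,5.383) [heading=10, draw]
FD 2: (29.529,5.383) -> (31.499,5.73) [heading=10, draw]
LT 270: heading 10 -> 280
FD 3: (31.499,5.73) -> (32.02,2.776) [heading=280, draw]
BK 3: (32.02,2.776) -> (31.499,5.73) [heading=280, draw]
LT 270: heading 280 -> 190
RT 180: heading 190 -> 10
Final: pos=(31.499,5.73), heading=10, 7 segment(s) drawn

Segment lengths:
  seg 1: (0,0) -> (-1,0), length = 1
  seg 2: (-1,0) -> (13.772,2.605), length = 15
  seg 3: (13.772,2.605) -> (28.544,5.209), length = 15
  seg 4: (28.544,5.209) -> (29.529,5.383), length = 1
  seg 5: (29.529,5.383) -> (31.499,5.73), length = 2
  seg 6: (31.499,5.73) -> (32.02,2.776), length = 3
  seg 7: (32.02,2.776) -> (31.499,5.73), length = 3
Total = 40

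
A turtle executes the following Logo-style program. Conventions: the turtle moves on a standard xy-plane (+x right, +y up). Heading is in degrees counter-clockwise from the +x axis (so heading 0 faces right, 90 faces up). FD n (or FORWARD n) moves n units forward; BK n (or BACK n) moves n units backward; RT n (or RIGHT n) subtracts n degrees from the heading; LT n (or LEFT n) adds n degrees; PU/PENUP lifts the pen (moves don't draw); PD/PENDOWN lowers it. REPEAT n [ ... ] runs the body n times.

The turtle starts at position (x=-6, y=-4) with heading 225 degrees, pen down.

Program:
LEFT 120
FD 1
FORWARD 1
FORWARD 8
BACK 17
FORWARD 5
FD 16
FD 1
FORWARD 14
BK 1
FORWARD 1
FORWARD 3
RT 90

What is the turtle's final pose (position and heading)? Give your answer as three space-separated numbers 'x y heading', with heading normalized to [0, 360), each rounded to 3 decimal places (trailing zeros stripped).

Answer: 24.91 -12.282 255

Derivation:
Executing turtle program step by step:
Start: pos=(-6,-4), heading=225, pen down
LT 120: heading 225 -> 345
FD 1: (-6,-4) -> (-5.034,-4.259) [heading=345, draw]
FD 1: (-5.034,-4.259) -> (-4.068,-4.518) [heading=345, draw]
FD 8: (-4.068,-4.518) -> (3.659,-6.588) [heading=345, draw]
BK 17: (3.659,-6.588) -> (-12.761,-2.188) [heading=345, draw]
FD 5: (-12.761,-2.188) -> (-7.932,-3.482) [heading=345, draw]
FD 16: (-7.932,-3.482) -> (7.523,-7.623) [heading=345, draw]
FD 1: (7.523,-7.623) -> (8.489,-7.882) [heading=345, draw]
FD 14: (8.489,-7.882) -> (22.012,-11.506) [heading=345, draw]
BK 1: (22.012,-11.506) -> (21.046,-11.247) [heading=345, draw]
FD 1: (21.046,-11.247) -> (22.012,-11.506) [heading=345, draw]
FD 3: (22.012,-11.506) -> (24.91,-12.282) [heading=345, draw]
RT 90: heading 345 -> 255
Final: pos=(24.91,-12.282), heading=255, 11 segment(s) drawn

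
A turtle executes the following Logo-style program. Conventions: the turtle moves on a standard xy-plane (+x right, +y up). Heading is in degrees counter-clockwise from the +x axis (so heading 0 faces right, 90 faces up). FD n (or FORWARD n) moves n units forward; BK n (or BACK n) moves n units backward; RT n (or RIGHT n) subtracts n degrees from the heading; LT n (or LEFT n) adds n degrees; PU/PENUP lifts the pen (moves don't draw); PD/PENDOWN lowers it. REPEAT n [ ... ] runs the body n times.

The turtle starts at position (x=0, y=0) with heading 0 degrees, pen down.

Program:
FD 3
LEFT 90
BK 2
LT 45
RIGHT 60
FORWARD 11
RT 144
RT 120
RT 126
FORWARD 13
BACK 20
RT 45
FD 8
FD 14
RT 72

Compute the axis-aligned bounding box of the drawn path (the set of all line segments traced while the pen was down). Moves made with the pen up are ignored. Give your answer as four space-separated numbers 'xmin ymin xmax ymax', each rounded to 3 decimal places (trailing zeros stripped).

Answer: 0 -2 22.897 17.818

Derivation:
Executing turtle program step by step:
Start: pos=(0,0), heading=0, pen down
FD 3: (0,0) -> (3,0) [heading=0, draw]
LT 90: heading 0 -> 90
BK 2: (3,0) -> (3,-2) [heading=90, draw]
LT 45: heading 90 -> 135
RT 60: heading 135 -> 75
FD 11: (3,-2) -> (5.847,8.625) [heading=75, draw]
RT 144: heading 75 -> 291
RT 120: heading 291 -> 171
RT 126: heading 171 -> 45
FD 13: (5.847,8.625) -> (15.039,17.818) [heading=45, draw]
BK 20: (15.039,17.818) -> (0.897,3.675) [heading=45, draw]
RT 45: heading 45 -> 0
FD 8: (0.897,3.675) -> (8.897,3.675) [heading=0, draw]
FD 14: (8.897,3.675) -> (22.897,3.675) [heading=0, draw]
RT 72: heading 0 -> 288
Final: pos=(22.897,3.675), heading=288, 7 segment(s) drawn

Segment endpoints: x in {0, 0.897, 3, 5.847, 8.897, 15.039, 22.897}, y in {-2, 0, 3.675, 3.675, 3.675, 8.625, 17.818}
xmin=0, ymin=-2, xmax=22.897, ymax=17.818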